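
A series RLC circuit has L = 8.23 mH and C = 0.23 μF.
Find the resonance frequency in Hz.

Step 1 — Resonance condition Im(Z)=0 gives ω₀ = 1/√(LC).
Step 2 — ω₀ = 1/√(0.00823·2.3e-07) = 2.298e+04 rad/s.
Step 3 — f₀ = ω₀/(2π) = 3658 Hz.

f₀ = 3658 Hz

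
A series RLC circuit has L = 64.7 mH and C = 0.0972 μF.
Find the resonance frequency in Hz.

Step 1 — Resonance condition Im(Z)=0 gives ω₀ = 1/√(LC).
Step 2 — ω₀ = 1/√(0.0647·9.72e-08) = 1.261e+04 rad/s.
Step 3 — f₀ = ω₀/(2π) = 2007 Hz.

f₀ = 2007 Hz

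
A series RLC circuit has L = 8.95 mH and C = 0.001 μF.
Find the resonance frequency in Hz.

Step 1 — Resonance condition Im(Z)=0 gives ω₀ = 1/√(LC).
Step 2 — ω₀ = 1/√(0.00895·1e-09) = 3.343e+05 rad/s.
Step 3 — f₀ = ω₀/(2π) = 5.32e+04 Hz.

f₀ = 5.32e+04 Hz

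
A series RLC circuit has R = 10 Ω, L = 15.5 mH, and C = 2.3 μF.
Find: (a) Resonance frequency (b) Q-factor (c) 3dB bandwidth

Step 1 — Resonance: ω₀ = 1/√(LC) = 1/√(0.0155·2.3e-06) = 5296 rad/s.
Step 2 — f₀ = ω₀/(2π) = 842.9 Hz.
Step 3 — Series Q: Q = ω₀L/R = 5296·0.0155/10 = 8.209.
Step 4 — Bandwidth: Δω = ω₀/Q = 645.2 rad/s; BW = Δω/(2π) = 102.7 Hz.

(a) f₀ = 842.9 Hz  (b) Q = 8.209  (c) BW = 102.7 Hz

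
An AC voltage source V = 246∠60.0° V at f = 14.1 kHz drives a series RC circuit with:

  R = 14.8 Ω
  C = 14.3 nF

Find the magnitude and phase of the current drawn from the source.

Step 1 — Angular frequency: ω = 2π·f = 2π·1.41e+04 = 8.859e+04 rad/s.
Step 2 — Component impedances:
  R: Z = R = 14.8 Ω
  C: Z = 1/(jωC) = -j/(ω·C) = 0 - j789.3 Ω
Step 3 — Series combination: Z_total = R + C = 14.8 - j789.3 Ω = 789.5∠-88.9° Ω.
Step 4 — Source phasor: V = 246∠60.0° V = 123 + j213 V.
Step 5 — Ohm's law: I = V / Z_total = (123 + j213) / (14.8 - j789.3) = -0.2669 + j0.1608 A.
Step 6 — Convert to polar: |I| = 0.3116 A, ∠I = 148.9°.

I = 0.3116∠148.9° A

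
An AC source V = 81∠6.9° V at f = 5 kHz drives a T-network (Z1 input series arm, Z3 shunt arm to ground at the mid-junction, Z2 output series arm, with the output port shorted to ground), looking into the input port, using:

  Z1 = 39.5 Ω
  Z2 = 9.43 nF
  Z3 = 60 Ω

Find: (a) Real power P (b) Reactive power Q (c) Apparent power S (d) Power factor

Step 1 — Angular frequency: ω = 2π·f = 2π·5000 = 3.142e+04 rad/s.
Step 2 — Component impedances:
  Z1: Z = R = 39.5 Ω
  Z2: Z = 1/(jωC) = -j/(ω·C) = 0 - j3376 Ω
  Z3: Z = R = 60 Ω
Step 3 — With the output port shorted to ground, the output series arm Z2 runs from the junction to ground; the shunt arm Z3 also runs from the junction to ground. They appear in parallel: Z3 || Z2 = 59.98 - j1.066 Ω.
Step 4 — Series with input arm Z1: Z_in = Z1 + (Z3 || Z2) = 99.48 - j1.066 Ω = 99.49∠-0.6° Ω.
Step 5 — Source phasor: V = 81∠6.9° V = 80.41 + j9.731 V.
Step 6 — Current: I = V / Z = 0.8072 + j0.1065 A = 0.8142∠7.5° A.
Step 7 — Complex power: S = V·I* = 65.94 - j0.7068 VA.
Step 8 — Real power: P = Re(S) = 65.94 W.
Step 9 — Reactive power: Q = Im(S) = -0.7068 VAR.
Step 10 — Apparent power: |S| = 65.95 VA.
Step 11 — Power factor: PF = P/|S| = 0.9999 (leading).

(a) P = 65.94 W  (b) Q = -0.7068 VAR  (c) S = 65.95 VA  (d) PF = 0.9999 (leading)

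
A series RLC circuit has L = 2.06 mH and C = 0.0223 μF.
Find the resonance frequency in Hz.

Step 1 — Resonance condition Im(Z)=0 gives ω₀ = 1/√(LC).
Step 2 — ω₀ = 1/√(0.00206·2.23e-08) = 1.475e+05 rad/s.
Step 3 — f₀ = ω₀/(2π) = 2.348e+04 Hz.

f₀ = 2.348e+04 Hz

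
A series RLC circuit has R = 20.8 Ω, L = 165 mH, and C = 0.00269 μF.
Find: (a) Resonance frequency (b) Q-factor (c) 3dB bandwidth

Step 1 — Resonance: ω₀ = 1/√(LC) = 1/√(0.165·2.69e-09) = 4.747e+04 rad/s.
Step 2 — f₀ = ω₀/(2π) = 7554 Hz.
Step 3 — Series Q: Q = ω₀L/R = 4.747e+04·0.165/20.8 = 376.5.
Step 4 — Bandwidth: Δω = ω₀/Q = 126.1 rad/s; BW = Δω/(2π) = 20.06 Hz.

(a) f₀ = 7554 Hz  (b) Q = 376.5  (c) BW = 20.06 Hz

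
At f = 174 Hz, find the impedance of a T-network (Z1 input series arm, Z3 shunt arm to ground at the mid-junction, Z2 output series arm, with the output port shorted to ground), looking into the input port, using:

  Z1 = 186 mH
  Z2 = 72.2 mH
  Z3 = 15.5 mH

Step 1 — Angular frequency: ω = 2π·f = 2π·174 = 1093 rad/s.
Step 2 — Component impedances:
  Z1: Z = jωL = j·1093·0.186 = 0 + j203.3 Ω
  Z2: Z = jωL = j·1093·0.0722 = 0 + j78.93 Ω
  Z3: Z = jωL = j·1093·0.0155 = 0 + j16.95 Ω
Step 3 — With the output port shorted to ground, the output series arm Z2 runs from the junction to ground; the shunt arm Z3 also runs from the junction to ground. They appear in parallel: Z3 || Z2 = 0 + j13.95 Ω.
Step 4 — Series with input arm Z1: Z_in = Z1 + (Z3 || Z2) = 0 + j217.3 Ω = 217.3∠90.0° Ω.

Z = 0 + j217.3 Ω = 217.3∠90.0° Ω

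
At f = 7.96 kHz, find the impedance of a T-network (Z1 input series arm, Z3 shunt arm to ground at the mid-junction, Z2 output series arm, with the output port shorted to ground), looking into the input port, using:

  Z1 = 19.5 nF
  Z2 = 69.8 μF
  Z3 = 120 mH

Step 1 — Angular frequency: ω = 2π·f = 2π·7960 = 5.001e+04 rad/s.
Step 2 — Component impedances:
  Z1: Z = 1/(jωC) = -j/(ω·C) = 0 - j1025 Ω
  Z2: Z = 1/(jωC) = -j/(ω·C) = 0 - j0.2865 Ω
  Z3: Z = jωL = j·5.001e+04·0.12 = 0 + j6002 Ω
Step 3 — With the output port shorted to ground, the output series arm Z2 runs from the junction to ground; the shunt arm Z3 also runs from the junction to ground. They appear in parallel: Z3 || Z2 = 0 - j0.2865 Ω.
Step 4 — Series with input arm Z1: Z_in = Z1 + (Z3 || Z2) = 0 - j1026 Ω = 1026∠-90.0° Ω.

Z = 0 - j1026 Ω = 1026∠-90.0° Ω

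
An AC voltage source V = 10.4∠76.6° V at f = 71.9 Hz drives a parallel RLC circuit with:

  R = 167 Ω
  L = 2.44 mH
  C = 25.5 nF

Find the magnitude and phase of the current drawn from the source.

Step 1 — Angular frequency: ω = 2π·f = 2π·71.9 = 451.8 rad/s.
Step 2 — Component impedances:
  R: Z = R = 167 Ω
  L: Z = jωL = j·451.8·0.00244 = 0 + j1.102 Ω
  C: Z = 1/(jωC) = -j/(ω·C) = 0 - j8.681e+04 Ω
Step 3 — Parallel combination: 1/Z_total = 1/R + 1/L + 1/C; Z_total = 0.007276 + j1.102 Ω = 1.102∠89.6° Ω.
Step 4 — Source phasor: V = 10.4∠76.6° V = 2.41 + j10.12 V.
Step 5 — Ohm's law: I = V / Z_total = (2.41 + j10.12) / (0.007276 + j1.102) = 9.192 - j2.126 A.
Step 6 — Convert to polar: |I| = 9.435 A, ∠I = -13.0°.

I = 9.435∠-13.0° A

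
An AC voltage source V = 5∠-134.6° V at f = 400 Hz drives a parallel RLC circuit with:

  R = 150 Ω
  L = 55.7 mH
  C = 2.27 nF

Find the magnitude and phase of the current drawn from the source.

Step 1 — Angular frequency: ω = 2π·f = 2π·400 = 2513 rad/s.
Step 2 — Component impedances:
  R: Z = R = 150 Ω
  L: Z = jωL = j·2513·0.0557 = 0 + j140 Ω
  C: Z = 1/(jωC) = -j/(ω·C) = 0 - j1.753e+05 Ω
Step 3 — Parallel combination: 1/Z_total = 1/R + 1/L + 1/C; Z_total = 69.89 + j74.83 Ω = 102.4∠47.0° Ω.
Step 4 — Source phasor: V = 5∠-134.6° V = -3.511 - j3.56 V.
Step 5 — Ohm's law: I = V / Z_total = (-3.511 - j3.56) / (69.89 + j74.83) = -0.04882 + j0.001325 A.
Step 6 — Convert to polar: |I| = 0.04883 A, ∠I = 178.4°.

I = 0.04883∠178.4° A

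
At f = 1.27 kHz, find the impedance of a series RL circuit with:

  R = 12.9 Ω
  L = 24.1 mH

Step 1 — Angular frequency: ω = 2π·f = 2π·1270 = 7980 rad/s.
Step 2 — Component impedances:
  R: Z = R = 12.9 Ω
  L: Z = jωL = j·7980·0.0241 = 0 + j192.3 Ω
Step 3 — Series combination: Z_total = R + L = 12.9 + j192.3 Ω = 192.7∠86.2° Ω.

Z = 12.9 + j192.3 Ω = 192.7∠86.2° Ω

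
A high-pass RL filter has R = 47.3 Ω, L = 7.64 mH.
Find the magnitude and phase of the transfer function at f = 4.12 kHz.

Step 1 — Angular frequency: ω = 2π·4120 = 2.589e+04 rad/s.
Step 2 — Transfer function: H(jω) = jωL/(R + jωL).
Step 3 — Numerator jωL = j·197.8; denominator R + jωL = 47.3 + j197.8.
Step 4 — H = 0.9459 + j0.2262.
Step 5 — Magnitude: |H| = 0.9726 (-0.2 dB); phase: φ = 13.5°.

|H| = 0.9726 (-0.2 dB), φ = 13.5°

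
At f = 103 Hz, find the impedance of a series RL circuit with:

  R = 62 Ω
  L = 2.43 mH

Step 1 — Angular frequency: ω = 2π·f = 2π·103 = 647.2 rad/s.
Step 2 — Component impedances:
  R: Z = R = 62 Ω
  L: Z = jωL = j·647.2·0.00243 = 0 + j1.573 Ω
Step 3 — Series combination: Z_total = R + L = 62 + j1.573 Ω = 62.02∠1.5° Ω.

Z = 62 + j1.573 Ω = 62.02∠1.5° Ω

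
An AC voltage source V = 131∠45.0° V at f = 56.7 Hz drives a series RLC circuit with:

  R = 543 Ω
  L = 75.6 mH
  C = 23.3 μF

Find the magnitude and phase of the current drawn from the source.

Step 1 — Angular frequency: ω = 2π·f = 2π·56.7 = 356.3 rad/s.
Step 2 — Component impedances:
  R: Z = R = 543 Ω
  L: Z = jωL = j·356.3·0.0756 = 0 + j26.93 Ω
  C: Z = 1/(jωC) = -j/(ω·C) = 0 - j120.5 Ω
Step 3 — Series combination: Z_total = R + L + C = 543 - j93.54 Ω = 551∠-9.8° Ω.
Step 4 — Source phasor: V = 131∠45.0° V = 92.63 + j92.63 V.
Step 5 — Ohm's law: I = V / Z_total = (92.63 + j92.63) / (543 - j93.54) = 0.1371 + j0.1942 A.
Step 6 — Convert to polar: |I| = 0.2378 A, ∠I = 54.8°.

I = 0.2378∠54.8° A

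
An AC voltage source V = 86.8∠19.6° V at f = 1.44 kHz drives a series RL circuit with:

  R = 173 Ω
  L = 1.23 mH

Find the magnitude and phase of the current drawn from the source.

Step 1 — Angular frequency: ω = 2π·f = 2π·1440 = 9048 rad/s.
Step 2 — Component impedances:
  R: Z = R = 173 Ω
  L: Z = jωL = j·9048·0.00123 = 0 + j11.13 Ω
Step 3 — Series combination: Z_total = R + L = 173 + j11.13 Ω = 173.4∠3.7° Ω.
Step 4 — Source phasor: V = 86.8∠19.6° V = 81.77 + j29.12 V.
Step 5 — Ohm's law: I = V / Z_total = (81.77 + j29.12) / (173 + j11.13) = 0.4815 + j0.1373 A.
Step 6 — Convert to polar: |I| = 0.5007 A, ∠I = 15.9°.

I = 0.5007∠15.9° A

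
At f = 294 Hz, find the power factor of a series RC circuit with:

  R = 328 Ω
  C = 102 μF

Step 1 — Angular frequency: ω = 2π·f = 2π·294 = 1847 rad/s.
Step 2 — Component impedances:
  R: Z = R = 328 Ω
  C: Z = 1/(jωC) = -j/(ω·C) = 0 - j5.307 Ω
Step 3 — Series combination: Z_total = R + C = 328 - j5.307 Ω = 328∠-0.9° Ω.
Step 4 — Power factor: PF = cos(φ) = Re(Z)/|Z| = 328/328.04 = 0.9999.
Step 5 — Type: Im(Z) = -5.307 ⇒ leading (phase φ = -0.9°).

PF = 0.9999 (leading, φ = -0.9°)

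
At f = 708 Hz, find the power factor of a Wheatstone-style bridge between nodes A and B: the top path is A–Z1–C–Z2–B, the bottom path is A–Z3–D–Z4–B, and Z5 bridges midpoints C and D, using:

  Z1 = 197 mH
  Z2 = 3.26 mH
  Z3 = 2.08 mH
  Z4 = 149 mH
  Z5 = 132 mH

Step 1 — Angular frequency: ω = 2π·f = 2π·708 = 4448 rad/s.
Step 2 — Component impedances:
  Z1: Z = jωL = j·4448·0.197 = 0 + j876.4 Ω
  Z2: Z = jωL = j·4448·0.00326 = 0 + j14.5 Ω
  Z3: Z = jωL = j·4448·0.00208 = 0 + j9.253 Ω
  Z4: Z = jωL = j·4448·0.149 = 0 + j662.8 Ω
  Z5: Z = jωL = j·4448·0.132 = 0 + j587.2 Ω
Step 3 — Bridge requires nodal analysis (the Z5 bridge couples midpoints C and D, so the two paths cannot be reduced to a simple series/parallel combination). Setting node B to ground and injecting 1 A at node A, the 3-node admittance system at A, C, D solves to V_A = Z_AB = 0 + j240.9 Ω = 240.9∠90.0° Ω.
Step 4 — Power factor: PF = cos(φ) = Re(Z)/|Z| = 0/240.9 = 0.
Step 5 — Type: Im(Z) = 240.9 ⇒ lagging (phase φ = 90.0°).

PF = 0 (lagging, φ = 90.0°)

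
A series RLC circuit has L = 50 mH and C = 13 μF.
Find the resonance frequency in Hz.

Step 1 — Resonance condition Im(Z)=0 gives ω₀ = 1/√(LC).
Step 2 — ω₀ = 1/√(0.05·1.3e-05) = 1240 rad/s.
Step 3 — f₀ = ω₀/(2π) = 197.4 Hz.

f₀ = 197.4 Hz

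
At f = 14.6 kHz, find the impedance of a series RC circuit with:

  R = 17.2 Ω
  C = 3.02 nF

Step 1 — Angular frequency: ω = 2π·f = 2π·1.46e+04 = 9.173e+04 rad/s.
Step 2 — Component impedances:
  R: Z = R = 17.2 Ω
  C: Z = 1/(jωC) = -j/(ω·C) = 0 - j3610 Ω
Step 3 — Series combination: Z_total = R + C = 17.2 - j3610 Ω = 3610∠-89.7° Ω.

Z = 17.2 - j3610 Ω = 3610∠-89.7° Ω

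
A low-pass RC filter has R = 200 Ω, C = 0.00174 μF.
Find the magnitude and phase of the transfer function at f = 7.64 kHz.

Step 1 — Angular frequency: ω = 2π·7640 = 4.8e+04 rad/s.
Step 2 — Transfer function: H(jω) = 1/(1 + jωRC).
Step 3 — Denominator: 1 + jωRC = 1 + j·4.8e+04·200·1.74e-09 = 1 + j0.01671.
Step 4 — H = 0.9997 - j0.0167.
Step 5 — Magnitude: |H| = 0.9999 (-0.0 dB); phase: φ = -1.0°.

|H| = 0.9999 (-0.0 dB), φ = -1.0°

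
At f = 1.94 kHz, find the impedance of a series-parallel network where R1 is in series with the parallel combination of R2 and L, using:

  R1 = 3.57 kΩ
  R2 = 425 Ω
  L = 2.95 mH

Step 1 — Angular frequency: ω = 2π·f = 2π·1940 = 1.219e+04 rad/s.
Step 2 — Component impedances:
  R1: Z = R = 3570 Ω
  R2: Z = R = 425 Ω
  L: Z = jωL = j·1.219e+04·0.00295 = 0 + j35.96 Ω
Step 3 — Parallel branch: R2 || L = 1/(1/R2 + 1/L) = 3.021 + j35.7 Ω.
Step 4 — Series with R1: Z_total = R1 + (R2 || L) = 3573 + j35.7 Ω = 3573∠0.6° Ω.

Z = 3573 + j35.7 Ω = 3573∠0.6° Ω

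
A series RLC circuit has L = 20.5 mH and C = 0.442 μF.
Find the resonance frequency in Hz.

Step 1 — Resonance condition Im(Z)=0 gives ω₀ = 1/√(LC).
Step 2 — ω₀ = 1/√(0.0205·4.42e-07) = 1.051e+04 rad/s.
Step 3 — f₀ = ω₀/(2π) = 1672 Hz.

f₀ = 1672 Hz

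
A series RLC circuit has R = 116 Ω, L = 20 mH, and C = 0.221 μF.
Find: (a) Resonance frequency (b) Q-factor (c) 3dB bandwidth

Step 1 — Resonance: ω₀ = 1/√(LC) = 1/√(0.02·2.21e-07) = 1.504e+04 rad/s.
Step 2 — f₀ = ω₀/(2π) = 2394 Hz.
Step 3 — Series Q: Q = ω₀L/R = 1.504e+04·0.02/116 = 2.593.
Step 4 — Bandwidth: Δω = ω₀/Q = 5800 rad/s; BW = Δω/(2π) = 923.1 Hz.

(a) f₀ = 2394 Hz  (b) Q = 2.593  (c) BW = 923.1 Hz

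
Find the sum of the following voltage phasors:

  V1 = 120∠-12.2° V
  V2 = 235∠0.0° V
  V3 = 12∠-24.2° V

Step 1 — Convert each phasor to rectangular form:
  V1 = 120·(cos(-12.2°) + j·sin(-12.2°)) = 117.3 - j25.36 V
  V2 = 235·(cos(0.0°) + j·sin(0.0°)) = 235 V
  V3 = 12·(cos(-24.2°) + j·sin(-24.2°)) = 10.95 - j4.919 V
Step 2 — Sum components: V_total = 363.2 - j30.28 V.
Step 3 — Convert to polar: |V_total| = 364.5 V, ∠V_total = -4.8°.

V_total = 364.5∠-4.8° V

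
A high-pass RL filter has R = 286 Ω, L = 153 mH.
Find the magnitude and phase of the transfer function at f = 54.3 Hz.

Step 1 — Angular frequency: ω = 2π·54.3 = 341.2 rad/s.
Step 2 — Transfer function: H(jω) = jωL/(R + jωL).
Step 3 — Numerator jωL = j·52.2; denominator R + jωL = 286 + j52.2.
Step 4 — H = 0.03224 + j0.1766.
Step 5 — Magnitude: |H| = 0.1796 (-14.9 dB); phase: φ = 79.7°.

|H| = 0.1796 (-14.9 dB), φ = 79.7°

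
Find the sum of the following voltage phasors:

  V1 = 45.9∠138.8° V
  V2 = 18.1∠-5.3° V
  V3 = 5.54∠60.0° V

Step 1 — Convert each phasor to rectangular form:
  V1 = 45.9·(cos(138.8°) + j·sin(138.8°)) = -34.54 + j30.23 V
  V2 = 18.1·(cos(-5.3°) + j·sin(-5.3°)) = 18.02 - j1.672 V
  V3 = 5.54·(cos(60.0°) + j·sin(60.0°)) = 2.77 + j4.798 V
Step 2 — Sum components: V_total = -13.74 + j33.36 V.
Step 3 — Convert to polar: |V_total| = 36.08 V, ∠V_total = 112.4°.

V_total = 36.08∠112.4° V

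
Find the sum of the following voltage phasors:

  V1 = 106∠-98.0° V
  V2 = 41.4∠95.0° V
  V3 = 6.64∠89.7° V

Step 1 — Convert each phasor to rectangular form:
  V1 = 106·(cos(-98.0°) + j·sin(-98.0°)) = -14.75 - j105 V
  V2 = 41.4·(cos(95.0°) + j·sin(95.0°)) = -3.608 + j41.24 V
  V3 = 6.64·(cos(89.7°) + j·sin(89.7°)) = 0.03477 + j6.64 V
Step 2 — Sum components: V_total = -18.33 - j57.09 V.
Step 3 — Convert to polar: |V_total| = 59.96 V, ∠V_total = -107.8°.

V_total = 59.96∠-107.8° V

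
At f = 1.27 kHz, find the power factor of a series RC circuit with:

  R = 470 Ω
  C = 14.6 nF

Step 1 — Angular frequency: ω = 2π·f = 2π·1270 = 7980 rad/s.
Step 2 — Component impedances:
  R: Z = R = 470 Ω
  C: Z = 1/(jωC) = -j/(ω·C) = 0 - j8583 Ω
Step 3 — Series combination: Z_total = R + C = 470 - j8583 Ω = 8596∠-86.9° Ω.
Step 4 — Power factor: PF = cos(φ) = Re(Z)/|Z| = 470/8596.3 = 0.05467.
Step 5 — Type: Im(Z) = -8583 ⇒ leading (phase φ = -86.9°).

PF = 0.05467 (leading, φ = -86.9°)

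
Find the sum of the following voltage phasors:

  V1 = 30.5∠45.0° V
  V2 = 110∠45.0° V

Step 1 — Convert each phasor to rectangular form:
  V1 = 30.5·(cos(45.0°) + j·sin(45.0°)) = 21.57 + j21.57 V
  V2 = 110·(cos(45.0°) + j·sin(45.0°)) = 77.78 + j77.78 V
Step 2 — Sum components: V_total = 99.35 + j99.35 V.
Step 3 — Convert to polar: |V_total| = 140.5 V, ∠V_total = 45.0°.

V_total = 140.5∠45.0° V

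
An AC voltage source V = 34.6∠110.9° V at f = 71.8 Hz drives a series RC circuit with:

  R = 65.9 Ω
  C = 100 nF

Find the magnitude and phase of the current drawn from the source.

Step 1 — Angular frequency: ω = 2π·f = 2π·71.8 = 451.1 rad/s.
Step 2 — Component impedances:
  R: Z = R = 65.9 Ω
  C: Z = 1/(jωC) = -j/(ω·C) = 0 - j2.217e+04 Ω
Step 3 — Series combination: Z_total = R + C = 65.9 - j2.217e+04 Ω = 2.217e+04∠-89.8° Ω.
Step 4 — Source phasor: V = 34.6∠110.9° V = -12.34 + j32.32 V.
Step 5 — Ohm's law: I = V / Z_total = (-12.34 + j32.32) / (65.9 - j2.217e+04) = -0.00146 - j0.0005525 A.
Step 6 — Convert to polar: |I| = 0.001561 A, ∠I = -159.3°.

I = 0.001561∠-159.3° A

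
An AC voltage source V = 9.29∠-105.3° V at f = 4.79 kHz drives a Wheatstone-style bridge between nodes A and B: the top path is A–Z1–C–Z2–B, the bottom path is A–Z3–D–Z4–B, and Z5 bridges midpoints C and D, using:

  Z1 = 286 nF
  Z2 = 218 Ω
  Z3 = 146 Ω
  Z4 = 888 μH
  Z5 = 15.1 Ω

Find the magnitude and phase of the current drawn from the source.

Step 1 — Angular frequency: ω = 2π·f = 2π·4790 = 3.01e+04 rad/s.
Step 2 — Component impedances:
  Z1: Z = 1/(jωC) = -j/(ω·C) = 0 - j116.2 Ω
  Z2: Z = R = 218 Ω
  Z3: Z = R = 146 Ω
  Z4: Z = jωL = j·3.01e+04·0.000888 = 0 + j26.73 Ω
  Z5: Z = R = 15.1 Ω
Step 3 — Bridge requires nodal analysis (the Z5 bridge couples midpoints C and D, so the two paths cannot be reduced to a simple series/parallel combination). Setting node B to ground and injecting 1 A at node A, the 3-node admittance system at A, C, D solves to V_A = Z_AB = 63.02 - j39.08 Ω = 74.15∠-31.8° Ω.
Step 4 — Source phasor: V = 9.29∠-105.3° V = -2.451 - j8.961 V.
Step 5 — Ohm's law: I = V / Z_total = (-2.451 - j8.961) / (63.02 - j39.08) = 0.03559 - j0.1201 A.
Step 6 — Convert to polar: |I| = 0.1253 A, ∠I = -73.5°.

I = 0.1253∠-73.5° A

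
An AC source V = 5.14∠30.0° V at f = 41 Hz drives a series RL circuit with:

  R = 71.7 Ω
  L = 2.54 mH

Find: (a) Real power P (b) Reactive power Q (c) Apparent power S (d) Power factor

Step 1 — Angular frequency: ω = 2π·f = 2π·41 = 257.6 rad/s.
Step 2 — Component impedances:
  R: Z = R = 71.7 Ω
  L: Z = jωL = j·257.6·0.00254 = 0 + j0.6543 Ω
Step 3 — Series combination: Z_total = R + L = 71.7 + j0.6543 Ω = 71.7∠0.5° Ω.
Step 4 — Source phasor: V = 5.14∠30.0° V = 4.451 + j2.57 V.
Step 5 — Current: I = V / Z = 0.06241 + j0.03527 A = 0.07168∠29.5° A.
Step 6 — Complex power: S = V·I* = 0.3684 + j0.003362 VA.
Step 7 — Real power: P = Re(S) = 0.3684 W.
Step 8 — Reactive power: Q = Im(S) = 0.003362 VAR.
Step 9 — Apparent power: |S| = 0.3685 VA.
Step 10 — Power factor: PF = P/|S| = 1 (lagging).

(a) P = 0.3684 W  (b) Q = 0.003362 VAR  (c) S = 0.3685 VA  (d) PF = 1 (lagging)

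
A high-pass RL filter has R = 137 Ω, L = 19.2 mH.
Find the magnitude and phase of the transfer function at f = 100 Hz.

Step 1 — Angular frequency: ω = 2π·100 = 628.3 rad/s.
Step 2 — Transfer function: H(jω) = jωL/(R + jωL).
Step 3 — Numerator jωL = j·12.06; denominator R + jωL = 137 + j12.06.
Step 4 — H = 0.007694 + j0.08738.
Step 5 — Magnitude: |H| = 0.08772 (-21.1 dB); phase: φ = 85.0°.

|H| = 0.08772 (-21.1 dB), φ = 85.0°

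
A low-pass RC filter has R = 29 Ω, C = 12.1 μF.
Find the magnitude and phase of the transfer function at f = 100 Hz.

Step 1 — Angular frequency: ω = 2π·100 = 628.3 rad/s.
Step 2 — Transfer function: H(jω) = 1/(1 + jωRC).
Step 3 — Denominator: 1 + jωRC = 1 + j·628.3·29·1.21e-05 = 1 + j0.2205.
Step 4 — H = 0.9536 - j0.2103.
Step 5 — Magnitude: |H| = 0.9765 (-0.2 dB); phase: φ = -12.4°.

|H| = 0.9765 (-0.2 dB), φ = -12.4°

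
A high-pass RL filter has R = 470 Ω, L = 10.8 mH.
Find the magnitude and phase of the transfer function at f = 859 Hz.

Step 1 — Angular frequency: ω = 2π·859 = 5397 rad/s.
Step 2 — Transfer function: H(jω) = jωL/(R + jωL).
Step 3 — Numerator jωL = j·58.29; denominator R + jωL = 470 + j58.29.
Step 4 — H = 0.01515 + j0.1221.
Step 5 — Magnitude: |H| = 0.1231 (-18.2 dB); phase: φ = 82.9°.

|H| = 0.1231 (-18.2 dB), φ = 82.9°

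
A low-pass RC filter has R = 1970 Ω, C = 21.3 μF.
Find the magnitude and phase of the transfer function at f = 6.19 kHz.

Step 1 — Angular frequency: ω = 2π·6190 = 3.889e+04 rad/s.
Step 2 — Transfer function: H(jω) = 1/(1 + jωRC).
Step 3 — Denominator: 1 + jωRC = 1 + j·3.889e+04·1970·2.13e-05 = 1 + j1632.
Step 4 — H = 3.755e-07 - j0.0006128.
Step 5 — Magnitude: |H| = 0.0006128 (-64.3 dB); phase: φ = -90.0°.

|H| = 0.0006128 (-64.3 dB), φ = -90.0°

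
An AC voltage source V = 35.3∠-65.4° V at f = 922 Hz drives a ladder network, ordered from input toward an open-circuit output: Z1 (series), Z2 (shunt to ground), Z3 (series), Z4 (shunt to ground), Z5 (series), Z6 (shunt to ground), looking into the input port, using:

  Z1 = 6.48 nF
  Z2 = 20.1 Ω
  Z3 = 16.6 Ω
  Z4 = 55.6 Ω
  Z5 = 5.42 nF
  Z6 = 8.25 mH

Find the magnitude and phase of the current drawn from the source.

Step 1 — Angular frequency: ω = 2π·f = 2π·922 = 5793 rad/s.
Step 2 — Component impedances:
  Z1: Z = 1/(jωC) = -j/(ω·C) = 0 - j2.664e+04 Ω
  Z2: Z = R = 20.1 Ω
  Z3: Z = R = 16.6 Ω
  Z4: Z = R = 55.6 Ω
  Z5: Z = 1/(jωC) = -j/(ω·C) = 0 - j3.185e+04 Ω
  Z6: Z = jωL = j·5793·0.00825 = 0 + j47.79 Ω
Step 3 — Ladder network (open output): work backward from the far end, alternating series and parallel combinations. Z_in = 15.72 - j2.664e+04 Ω = 2.664e+04∠-90.0° Ω.
Step 4 — Source phasor: V = 35.3∠-65.4° V = 14.69 - j32.1 V.
Step 5 — Ohm's law: I = V / Z_total = (14.69 - j32.1) / (15.72 - j2.664e+04) = 0.001205 + j0.0005509 A.
Step 6 — Convert to polar: |I| = 0.001325 A, ∠I = 24.6°.

I = 0.001325∠24.6° A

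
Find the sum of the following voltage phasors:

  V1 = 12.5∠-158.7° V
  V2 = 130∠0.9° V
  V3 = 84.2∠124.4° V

Step 1 — Convert each phasor to rectangular form:
  V1 = 12.5·(cos(-158.7°) + j·sin(-158.7°)) = -11.65 - j4.541 V
  V2 = 130·(cos(0.9°) + j·sin(0.9°)) = 130 + j2.042 V
  V3 = 84.2·(cos(124.4°) + j·sin(124.4°)) = -47.57 + j69.47 V
Step 2 — Sum components: V_total = 70.77 + j66.98 V.
Step 3 — Convert to polar: |V_total| = 97.44 V, ∠V_total = 43.4°.

V_total = 97.44∠43.4° V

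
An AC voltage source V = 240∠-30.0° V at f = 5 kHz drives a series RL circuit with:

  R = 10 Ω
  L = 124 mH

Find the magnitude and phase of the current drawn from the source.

Step 1 — Angular frequency: ω = 2π·f = 2π·5000 = 3.142e+04 rad/s.
Step 2 — Component impedances:
  R: Z = R = 10 Ω
  L: Z = jωL = j·3.142e+04·0.124 = 0 + j3896 Ω
Step 3 — Series combination: Z_total = R + L = 10 + j3896 Ω = 3896∠89.9° Ω.
Step 4 — Source phasor: V = 240∠-30.0° V = 207.8 - j120 V.
Step 5 — Ohm's law: I = V / Z_total = (207.8 - j120) / (10 + j3896) = -0.03067 - j0.05343 A.
Step 6 — Convert to polar: |I| = 0.06161 A, ∠I = -119.9°.

I = 0.06161∠-119.9° A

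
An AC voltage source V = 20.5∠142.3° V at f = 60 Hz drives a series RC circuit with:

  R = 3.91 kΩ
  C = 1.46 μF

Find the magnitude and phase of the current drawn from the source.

Step 1 — Angular frequency: ω = 2π·f = 2π·60 = 377 rad/s.
Step 2 — Component impedances:
  R: Z = R = 3910 Ω
  C: Z = 1/(jωC) = -j/(ω·C) = 0 - j1817 Ω
Step 3 — Series combination: Z_total = R + C = 3910 - j1817 Ω = 4311∠-24.9° Ω.
Step 4 — Source phasor: V = 20.5∠142.3° V = -16.22 + j12.54 V.
Step 5 — Ohm's law: I = V / Z_total = (-16.22 + j12.54) / (3910 - j1817) = -0.004637 + j0.001052 A.
Step 6 — Convert to polar: |I| = 0.004755 A, ∠I = 167.2°.

I = 0.004755∠167.2° A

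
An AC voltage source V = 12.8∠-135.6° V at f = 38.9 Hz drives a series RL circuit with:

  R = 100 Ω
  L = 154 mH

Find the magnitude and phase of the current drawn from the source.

Step 1 — Angular frequency: ω = 2π·f = 2π·38.9 = 244.4 rad/s.
Step 2 — Component impedances:
  R: Z = R = 100 Ω
  L: Z = jωL = j·244.4·0.154 = 0 + j37.64 Ω
Step 3 — Series combination: Z_total = R + L = 100 + j37.64 Ω = 106.8∠20.6° Ω.
Step 4 — Source phasor: V = 12.8∠-135.6° V = -9.145 - j8.956 V.
Step 5 — Ohm's law: I = V / Z_total = (-9.145 - j8.956) / (100 + j37.64) = -0.1096 - j0.04829 A.
Step 6 — Convert to polar: |I| = 0.1198 A, ∠I = -156.2°.

I = 0.1198∠-156.2° A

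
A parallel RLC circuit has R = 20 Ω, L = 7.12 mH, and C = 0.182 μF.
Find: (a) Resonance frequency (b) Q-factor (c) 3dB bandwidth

Step 1 — Resonance: ω₀ = 1/√(LC) = 1/√(0.00712·1.82e-07) = 2.778e+04 rad/s.
Step 2 — f₀ = ω₀/(2π) = 4421 Hz.
Step 3 — Parallel Q: Q = R/(ω₀L) = 20/(2.778e+04·0.00712) = 0.1011.
Step 4 — Bandwidth: Δω = ω₀/Q = 2.747e+05 rad/s; BW = Δω/(2π) = 4.372e+04 Hz.

(a) f₀ = 4421 Hz  (b) Q = 0.1011  (c) BW = 4.372e+04 Hz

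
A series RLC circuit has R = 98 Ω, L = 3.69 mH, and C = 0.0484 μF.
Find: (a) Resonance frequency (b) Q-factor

Step 1 — Resonance condition Im(Z)=0 gives ω₀ = 1/√(LC).
Step 2 — ω₀ = 1/√(0.00369·4.84e-08) = 7.483e+04 rad/s.
Step 3 — f₀ = ω₀/(2π) = 1.191e+04 Hz.
Step 4 — Series Q: Q = ω₀L/R = 7.483e+04·0.00369/98 = 2.818.

(a) f₀ = 1.191e+04 Hz  (b) Q = 2.818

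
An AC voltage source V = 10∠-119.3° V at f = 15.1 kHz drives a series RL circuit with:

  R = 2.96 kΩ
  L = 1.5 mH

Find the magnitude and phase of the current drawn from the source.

Step 1 — Angular frequency: ω = 2π·f = 2π·1.51e+04 = 9.488e+04 rad/s.
Step 2 — Component impedances:
  R: Z = R = 2960 Ω
  L: Z = jωL = j·9.488e+04·0.0015 = 0 + j142.3 Ω
Step 3 — Series combination: Z_total = R + L = 2960 + j142.3 Ω = 2963∠2.8° Ω.
Step 4 — Source phasor: V = 10∠-119.3° V = -4.894 - j8.721 V.
Step 5 — Ohm's law: I = V / Z_total = (-4.894 - j8.721) / (2960 + j142.3) = -0.001791 - j0.00286 A.
Step 6 — Convert to polar: |I| = 0.003374 A, ∠I = -122.1°.

I = 0.003374∠-122.1° A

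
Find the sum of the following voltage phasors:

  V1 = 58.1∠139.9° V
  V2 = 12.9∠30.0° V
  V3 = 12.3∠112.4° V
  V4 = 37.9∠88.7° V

Step 1 — Convert each phasor to rectangular form:
  V1 = 58.1·(cos(139.9°) + j·sin(139.9°)) = -44.44 + j37.42 V
  V2 = 12.9·(cos(30.0°) + j·sin(30.0°)) = 11.17 + j6.45 V
  V3 = 12.3·(cos(112.4°) + j·sin(112.4°)) = -4.687 + j11.37 V
  V4 = 37.9·(cos(88.7°) + j·sin(88.7°)) = 0.8598 + j37.89 V
Step 2 — Sum components: V_total = -37.1 + j93.14 V.
Step 3 — Convert to polar: |V_total| = 100.3 V, ∠V_total = 111.7°.

V_total = 100.3∠111.7° V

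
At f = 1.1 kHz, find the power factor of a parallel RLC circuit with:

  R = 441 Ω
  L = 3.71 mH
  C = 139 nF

Step 1 — Angular frequency: ω = 2π·f = 2π·1100 = 6912 rad/s.
Step 2 — Component impedances:
  R: Z = R = 441 Ω
  L: Z = jωL = j·6912·0.00371 = 0 + j25.64 Ω
  C: Z = 1/(jωC) = -j/(ω·C) = 0 - j1041 Ω
Step 3 — Parallel combination: 1/Z_total = 1/R + 1/L + 1/C; Z_total = 1.562 + j26.2 Ω = 26.24∠86.6° Ω.
Step 4 — Power factor: PF = cos(φ) = Re(Z)/|Z| = 1.5616/26.243 = 0.05951.
Step 5 — Type: Im(Z) = 26.2 ⇒ lagging (phase φ = 86.6°).

PF = 0.05951 (lagging, φ = 86.6°)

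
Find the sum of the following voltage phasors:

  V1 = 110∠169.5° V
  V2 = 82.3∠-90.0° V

Step 1 — Convert each phasor to rectangular form:
  V1 = 110·(cos(169.5°) + j·sin(169.5°)) = -108.2 + j20.05 V
  V2 = 82.3·(cos(-90.0°) + j·sin(-90.0°)) = 0 - j82.3 V
Step 2 — Sum components: V_total = -108.2 - j62.25 V.
Step 3 — Convert to polar: |V_total| = 124.8 V, ∠V_total = -150.1°.

V_total = 124.8∠-150.1° V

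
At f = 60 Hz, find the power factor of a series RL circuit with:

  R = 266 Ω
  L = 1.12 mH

Step 1 — Angular frequency: ω = 2π·f = 2π·60 = 377 rad/s.
Step 2 — Component impedances:
  R: Z = R = 266 Ω
  L: Z = jωL = j·377·0.00112 = 0 + j0.4222 Ω
Step 3 — Series combination: Z_total = R + L = 266 + j0.4222 Ω = 266∠0.1° Ω.
Step 4 — Power factor: PF = cos(φ) = Re(Z)/|Z| = 266/266 = 1.
Step 5 — Type: Im(Z) = 0.4222 ⇒ lagging (phase φ = 0.1°).

PF = 1 (lagging, φ = 0.1°)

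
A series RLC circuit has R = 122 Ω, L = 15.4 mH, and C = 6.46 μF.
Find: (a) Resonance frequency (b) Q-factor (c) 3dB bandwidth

Step 1 — Resonance: ω₀ = 1/√(LC) = 1/√(0.0154·6.46e-06) = 3170 rad/s.
Step 2 — f₀ = ω₀/(2π) = 504.6 Hz.
Step 3 — Series Q: Q = ω₀L/R = 3170·0.0154/122 = 0.4002.
Step 4 — Bandwidth: Δω = ω₀/Q = 7922 rad/s; BW = Δω/(2π) = 1261 Hz.

(a) f₀ = 504.6 Hz  (b) Q = 0.4002  (c) BW = 1261 Hz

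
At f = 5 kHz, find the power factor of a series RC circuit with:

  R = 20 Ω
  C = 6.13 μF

Step 1 — Angular frequency: ω = 2π·f = 2π·5000 = 3.142e+04 rad/s.
Step 2 — Component impedances:
  R: Z = R = 20 Ω
  C: Z = 1/(jωC) = -j/(ω·C) = 0 - j5.193 Ω
Step 3 — Series combination: Z_total = R + C = 20 - j5.193 Ω = 20.66∠-14.6° Ω.
Step 4 — Power factor: PF = cos(φ) = Re(Z)/|Z| = 20/20.663 = 0.9679.
Step 5 — Type: Im(Z) = -5.193 ⇒ leading (phase φ = -14.6°).

PF = 0.9679 (leading, φ = -14.6°)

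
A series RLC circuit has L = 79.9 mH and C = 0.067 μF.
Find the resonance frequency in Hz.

Step 1 — Resonance condition Im(Z)=0 gives ω₀ = 1/√(LC).
Step 2 — ω₀ = 1/√(0.0799·6.7e-08) = 1.367e+04 rad/s.
Step 3 — f₀ = ω₀/(2π) = 2175 Hz.

f₀ = 2175 Hz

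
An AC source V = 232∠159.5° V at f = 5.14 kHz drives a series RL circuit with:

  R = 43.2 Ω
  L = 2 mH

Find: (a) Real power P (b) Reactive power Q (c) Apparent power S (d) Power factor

Step 1 — Angular frequency: ω = 2π·f = 2π·5140 = 3.23e+04 rad/s.
Step 2 — Component impedances:
  R: Z = R = 43.2 Ω
  L: Z = jωL = j·3.23e+04·0.002 = 0 + j64.59 Ω
Step 3 — Series combination: Z_total = R + L = 43.2 + j64.59 Ω = 77.71∠56.2° Ω.
Step 4 — Source phasor: V = 232∠159.5° V = -217.3 + j81.25 V.
Step 5 — Current: I = V / Z = -0.6856 + j2.906 A = 2.986∠103.3° A.
Step 6 — Complex power: S = V·I* = 385.1 + j575.8 VA.
Step 7 — Real power: P = Re(S) = 385.1 W.
Step 8 — Reactive power: Q = Im(S) = 575.8 VAR.
Step 9 — Apparent power: |S| = 692.7 VA.
Step 10 — Power factor: PF = P/|S| = 0.5559 (lagging).

(a) P = 385.1 W  (b) Q = 575.8 VAR  (c) S = 692.7 VA  (d) PF = 0.5559 (lagging)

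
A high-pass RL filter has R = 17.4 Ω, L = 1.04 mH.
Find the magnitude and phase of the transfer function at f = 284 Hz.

Step 1 — Angular frequency: ω = 2π·284 = 1784 rad/s.
Step 2 — Transfer function: H(jω) = jωL/(R + jωL).
Step 3 — Numerator jωL = j·1.856; denominator R + jωL = 17.4 + j1.856.
Step 4 — H = 0.01125 + j0.1055.
Step 5 — Magnitude: |H| = 0.1061 (-19.5 dB); phase: φ = 83.9°.

|H| = 0.1061 (-19.5 dB), φ = 83.9°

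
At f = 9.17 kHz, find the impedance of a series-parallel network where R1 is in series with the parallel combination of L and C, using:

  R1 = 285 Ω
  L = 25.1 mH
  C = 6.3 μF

Step 1 — Angular frequency: ω = 2π·f = 2π·9170 = 5.762e+04 rad/s.
Step 2 — Component impedances:
  R1: Z = R = 285 Ω
  L: Z = jωL = j·5.762e+04·0.0251 = 0 + j1446 Ω
  C: Z = 1/(jωC) = -j/(ω·C) = 0 - j2.755 Ω
Step 3 — Parallel branch: L || C = 1/(1/L + 1/C) = 0 - j2.76 Ω.
Step 4 — Series with R1: Z_total = R1 + (L || C) = 285 - j2.76 Ω = 285∠-0.6° Ω.

Z = 285 - j2.76 Ω = 285∠-0.6° Ω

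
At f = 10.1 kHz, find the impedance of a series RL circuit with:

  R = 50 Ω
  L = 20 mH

Step 1 — Angular frequency: ω = 2π·f = 2π·1.01e+04 = 6.346e+04 rad/s.
Step 2 — Component impedances:
  R: Z = R = 50 Ω
  L: Z = jωL = j·6.346e+04·0.02 = 0 + j1269 Ω
Step 3 — Series combination: Z_total = R + L = 50 + j1269 Ω = 1270∠87.7° Ω.

Z = 50 + j1269 Ω = 1270∠87.7° Ω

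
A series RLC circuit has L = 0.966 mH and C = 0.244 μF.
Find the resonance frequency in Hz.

Step 1 — Resonance condition Im(Z)=0 gives ω₀ = 1/√(LC).
Step 2 — ω₀ = 1/√(0.000966·2.44e-07) = 6.514e+04 rad/s.
Step 3 — f₀ = ω₀/(2π) = 1.037e+04 Hz.

f₀ = 1.037e+04 Hz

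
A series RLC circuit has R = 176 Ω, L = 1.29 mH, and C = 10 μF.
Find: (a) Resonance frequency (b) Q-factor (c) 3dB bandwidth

Step 1 — Resonance: ω₀ = 1/√(LC) = 1/√(0.00129·1e-05) = 8805 rad/s.
Step 2 — f₀ = ω₀/(2π) = 1401 Hz.
Step 3 — Series Q: Q = ω₀L/R = 8805·0.00129/176 = 0.06453.
Step 4 — Bandwidth: Δω = ω₀/Q = 1.364e+05 rad/s; BW = Δω/(2π) = 2.171e+04 Hz.

(a) f₀ = 1401 Hz  (b) Q = 0.06453  (c) BW = 2.171e+04 Hz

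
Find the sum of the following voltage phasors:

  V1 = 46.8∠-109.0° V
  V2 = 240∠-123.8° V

Step 1 — Convert each phasor to rectangular form:
  V1 = 46.8·(cos(-109.0°) + j·sin(-109.0°)) = -15.24 - j44.25 V
  V2 = 240·(cos(-123.8°) + j·sin(-123.8°)) = -133.5 - j199.4 V
Step 2 — Sum components: V_total = -148.7 - j243.7 V.
Step 3 — Convert to polar: |V_total| = 285.5 V, ∠V_total = -121.4°.

V_total = 285.5∠-121.4° V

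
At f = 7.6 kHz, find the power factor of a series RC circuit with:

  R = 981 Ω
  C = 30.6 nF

Step 1 — Angular frequency: ω = 2π·f = 2π·7600 = 4.775e+04 rad/s.
Step 2 — Component impedances:
  R: Z = R = 981 Ω
  C: Z = 1/(jωC) = -j/(ω·C) = 0 - j684.4 Ω
Step 3 — Series combination: Z_total = R + C = 981 - j684.4 Ω = 1196∠-34.9° Ω.
Step 4 — Power factor: PF = cos(φ) = Re(Z)/|Z| = 981/1196.123 = 0.8201.
Step 5 — Type: Im(Z) = -684.4 ⇒ leading (phase φ = -34.9°).

PF = 0.8201 (leading, φ = -34.9°)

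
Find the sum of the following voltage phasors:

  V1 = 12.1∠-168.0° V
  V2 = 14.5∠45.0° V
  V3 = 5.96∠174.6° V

Step 1 — Convert each phasor to rectangular form:
  V1 = 12.1·(cos(-168.0°) + j·sin(-168.0°)) = -11.84 - j2.516 V
  V2 = 14.5·(cos(45.0°) + j·sin(45.0°)) = 10.25 + j10.25 V
  V3 = 5.96·(cos(174.6°) + j·sin(174.6°)) = -5.934 + j0.5609 V
Step 2 — Sum components: V_total = -7.516 + j8.298 V.
Step 3 — Convert to polar: |V_total| = 11.2 V, ∠V_total = 132.2°.

V_total = 11.2∠132.2° V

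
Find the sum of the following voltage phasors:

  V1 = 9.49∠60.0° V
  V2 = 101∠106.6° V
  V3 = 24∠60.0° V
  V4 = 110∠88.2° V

Step 1 — Convert each phasor to rectangular form:
  V1 = 9.49·(cos(60.0°) + j·sin(60.0°)) = 4.745 + j8.219 V
  V2 = 101·(cos(106.6°) + j·sin(106.6°)) = -28.85 + j96.79 V
  V3 = 24·(cos(60.0°) + j·sin(60.0°)) = 12 + j20.78 V
  V4 = 110·(cos(88.2°) + j·sin(88.2°)) = 3.455 + j109.9 V
Step 2 — Sum components: V_total = -8.654 + j235.7 V.
Step 3 — Convert to polar: |V_total| = 235.9 V, ∠V_total = 92.1°.

V_total = 235.9∠92.1° V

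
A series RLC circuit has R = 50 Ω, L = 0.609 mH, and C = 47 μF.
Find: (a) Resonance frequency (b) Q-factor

Step 1 — Resonance condition Im(Z)=0 gives ω₀ = 1/√(LC).
Step 2 — ω₀ = 1/√(0.000609·4.7e-05) = 5911 rad/s.
Step 3 — f₀ = ω₀/(2π) = 940.7 Hz.
Step 4 — Series Q: Q = ω₀L/R = 5911·0.000609/50 = 0.07199.

(a) f₀ = 940.7 Hz  (b) Q = 0.07199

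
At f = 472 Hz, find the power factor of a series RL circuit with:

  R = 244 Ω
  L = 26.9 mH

Step 1 — Angular frequency: ω = 2π·f = 2π·472 = 2966 rad/s.
Step 2 — Component impedances:
  R: Z = R = 244 Ω
  L: Z = jωL = j·2966·0.0269 = 0 + j79.78 Ω
Step 3 — Series combination: Z_total = R + L = 244 + j79.78 Ω = 256.7∠18.1° Ω.
Step 4 — Power factor: PF = cos(φ) = Re(Z)/|Z| = 244/256.7 = 0.9505.
Step 5 — Type: Im(Z) = 79.78 ⇒ lagging (phase φ = 18.1°).

PF = 0.9505 (lagging, φ = 18.1°)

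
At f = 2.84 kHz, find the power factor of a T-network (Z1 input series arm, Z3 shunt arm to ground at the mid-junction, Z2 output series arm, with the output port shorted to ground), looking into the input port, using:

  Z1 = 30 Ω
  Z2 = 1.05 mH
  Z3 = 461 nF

Step 1 — Angular frequency: ω = 2π·f = 2π·2840 = 1.784e+04 rad/s.
Step 2 — Component impedances:
  Z1: Z = R = 30 Ω
  Z2: Z = jωL = j·1.784e+04·0.00105 = 0 + j18.74 Ω
  Z3: Z = 1/(jωC) = -j/(ω·C) = 0 - j121.6 Ω
Step 3 — With the output port shorted to ground, the output series arm Z2 runs from the junction to ground; the shunt arm Z3 also runs from the junction to ground. They appear in parallel: Z3 || Z2 = 0 + j22.15 Ω.
Step 4 — Series with input arm Z1: Z_in = Z1 + (Z3 || Z2) = 30 + j22.15 Ω = 37.29∠36.4° Ω.
Step 5 — Power factor: PF = cos(φ) = Re(Z)/|Z| = 30/37.29 = 0.8045.
Step 6 — Type: Im(Z) = 22.15 ⇒ lagging (phase φ = 36.4°).

PF = 0.8045 (lagging, φ = 36.4°)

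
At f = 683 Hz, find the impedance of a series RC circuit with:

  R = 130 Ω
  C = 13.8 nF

Step 1 — Angular frequency: ω = 2π·f = 2π·683 = 4291 rad/s.
Step 2 — Component impedances:
  R: Z = R = 130 Ω
  C: Z = 1/(jωC) = -j/(ω·C) = 0 - j1.689e+04 Ω
Step 3 — Series combination: Z_total = R + C = 130 - j1.689e+04 Ω = 1.689e+04∠-89.6° Ω.

Z = 130 - j1.689e+04 Ω = 1.689e+04∠-89.6° Ω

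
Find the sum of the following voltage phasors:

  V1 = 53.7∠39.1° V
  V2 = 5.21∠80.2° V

Step 1 — Convert each phasor to rectangular form:
  V1 = 53.7·(cos(39.1°) + j·sin(39.1°)) = 41.67 + j33.87 V
  V2 = 5.21·(cos(80.2°) + j·sin(80.2°)) = 0.8868 + j5.134 V
Step 2 — Sum components: V_total = 42.56 + j39 V.
Step 3 — Convert to polar: |V_total| = 57.73 V, ∠V_total = 42.5°.

V_total = 57.73∠42.5° V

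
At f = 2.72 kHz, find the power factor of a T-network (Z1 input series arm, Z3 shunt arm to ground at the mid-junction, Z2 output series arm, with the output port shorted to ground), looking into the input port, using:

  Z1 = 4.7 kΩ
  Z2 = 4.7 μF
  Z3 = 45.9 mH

Step 1 — Angular frequency: ω = 2π·f = 2π·2720 = 1.709e+04 rad/s.
Step 2 — Component impedances:
  Z1: Z = R = 4700 Ω
  Z2: Z = 1/(jωC) = -j/(ω·C) = 0 - j12.45 Ω
  Z3: Z = jωL = j·1.709e+04·0.0459 = 0 + j784.4 Ω
Step 3 — With the output port shorted to ground, the output series arm Z2 runs from the junction to ground; the shunt arm Z3 also runs from the junction to ground. They appear in parallel: Z3 || Z2 = 0 - j12.65 Ω.
Step 4 — Series with input arm Z1: Z_in = Z1 + (Z3 || Z2) = 4700 - j12.65 Ω = 4700∠-0.2° Ω.
Step 5 — Power factor: PF = cos(φ) = Re(Z)/|Z| = 4700/4700 = 1.
Step 6 — Type: Im(Z) = -12.65 ⇒ leading (phase φ = -0.2°).

PF = 1 (leading, φ = -0.2°)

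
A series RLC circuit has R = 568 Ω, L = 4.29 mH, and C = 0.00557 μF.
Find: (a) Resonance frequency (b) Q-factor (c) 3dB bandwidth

Step 1 — Resonance condition Im(Z)=0 gives ω₀ = 1/√(LC).
Step 2 — ω₀ = 1/√(0.00429·5.57e-09) = 2.046e+05 rad/s.
Step 3 — f₀ = ω₀/(2π) = 3.256e+04 Hz.
Step 4 — Series Q: Q = ω₀L/R = 2.046e+05·0.00429/568 = 1.545.
Step 5 — 3dB bandwidth: Δω = ω₀/Q = 1.324e+05 rad/s; BW = Δω/(2π) = 2.107e+04 Hz.

(a) f₀ = 3.256e+04 Hz  (b) Q = 1.545  (c) BW = 2.107e+04 Hz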